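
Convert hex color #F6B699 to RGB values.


Hex: #F6B699
R = F6₁₆ = 246
G = B6₁₆ = 182
B = 99₁₆ = 153
= RGB(246, 182, 153)


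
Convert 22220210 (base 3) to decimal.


Positional values (base 3):
  0 × 3^0 = 0 × 1 = 0
  1 × 3^1 = 1 × 3 = 3
  2 × 3^2 = 2 × 9 = 18
  0 × 3^3 = 0 × 27 = 0
  2 × 3^4 = 2 × 81 = 162
  2 × 3^5 = 2 × 243 = 486
  2 × 3^6 = 2 × 729 = 1458
  2 × 3^7 = 2 × 2187 = 4374
Sum = 0 + 3 + 18 + 0 + 162 + 486 + 1458 + 4374
= 6501


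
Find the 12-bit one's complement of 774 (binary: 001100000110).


Original: 001100000110
Invert all bits:
  bit 0: 0 → 1
  bit 1: 0 → 1
  bit 2: 1 → 0
  bit 3: 1 → 0
  bit 4: 0 → 1
  bit 5: 0 → 1
  bit 6: 0 → 1
  bit 7: 0 → 1
  bit 8: 0 → 1
  bit 9: 1 → 0
  bit 10: 1 → 0
  bit 11: 0 → 1
= 110011111001


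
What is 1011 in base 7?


Divide by 7 repeatedly:
1011 ÷ 7 = 144 remainder 3
144 ÷ 7 = 20 remainder 4
20 ÷ 7 = 2 remainder 6
2 ÷ 7 = 0 remainder 2
Reading remainders bottom-up:
= 2643


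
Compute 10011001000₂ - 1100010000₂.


Align and subtract column by column (LSB to MSB, borrowing when needed):
  10011001000
- 01100010000
  -----------
  col 0: (0 - 0 borrow-in) - 0 → 0 - 0 = 0, borrow out 0
  col 1: (0 - 0 borrow-in) - 0 → 0 - 0 = 0, borrow out 0
  col 2: (0 - 0 borrow-in) - 0 → 0 - 0 = 0, borrow out 0
  col 3: (1 - 0 borrow-in) - 0 → 1 - 0 = 1, borrow out 0
  col 4: (0 - 0 borrow-in) - 1 → borrow from next column: (0+2) - 1 = 1, borrow out 1
  col 5: (0 - 1 borrow-in) - 0 → borrow from next column: (-1+2) - 0 = 1, borrow out 1
  col 6: (1 - 1 borrow-in) - 0 → 0 - 0 = 0, borrow out 0
  col 7: (1 - 0 borrow-in) - 0 → 1 - 0 = 1, borrow out 0
  col 8: (0 - 0 borrow-in) - 1 → borrow from next column: (0+2) - 1 = 1, borrow out 1
  col 9: (0 - 1 borrow-in) - 1 → borrow from next column: (-1+2) - 1 = 0, borrow out 1
  col 10: (1 - 1 borrow-in) - 0 → 0 - 0 = 0, borrow out 0
Reading bits MSB→LSB: 00110111000
Strip leading zeros: 110111000
= 110111000


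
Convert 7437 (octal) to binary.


Each octal digit → 3 binary bits:
  7 = 111
  4 = 100
  3 = 011
  7 = 111
Concatenate: 111 100 011 111
= 111100011111


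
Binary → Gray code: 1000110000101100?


Binary: 1000110000101100
Gray code: G = B XOR (B >> 1)
B >> 1 = 0100011000010110
1000110000101100 XOR 0100011000010110:
  1 XOR 0 = 1
  0 XOR 1 = 1
  0 XOR 0 = 0
  0 XOR 0 = 0
  1 XOR 0 = 1
  1 XOR 1 = 0
  0 XOR 1 = 1
  0 XOR 0 = 0
  0 XOR 0 = 0
  0 XOR 0 = 0
  1 XOR 0 = 1
  0 XOR 1 = 1
  1 XOR 0 = 1
  1 XOR 1 = 0
  0 XOR 1 = 1
  0 XOR 0 = 0
= 1100101000111010


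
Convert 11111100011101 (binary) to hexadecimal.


Group into 4-bit nibbles: 0011111100011101
  0011 = 3
  1111 = F
  0001 = 1
  1101 = D
= 0x3F1D


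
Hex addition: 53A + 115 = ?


Align and add column by column (LSB to MSB, each column mod 16 with carry):
  053A
+ 0115
  ----
  col 0: A(10) + 5(5) + 0 (carry in) = 15 → F(15), carry out 0
  col 1: 3(3) + 1(1) + 0 (carry in) = 4 → 4(4), carry out 0
  col 2: 5(5) + 1(1) + 0 (carry in) = 6 → 6(6), carry out 0
  col 3: 0(0) + 0(0) + 0 (carry in) = 0 → 0(0), carry out 0
Reading digits MSB→LSB: 064F
Strip leading zeros: 64F
= 0x64F


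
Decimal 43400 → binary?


Divide by 2 repeatedly:
43400 ÷ 2 = 21700 remainder 0
21700 ÷ 2 = 10850 remainder 0
10850 ÷ 2 = 5425 remainder 0
5425 ÷ 2 = 2712 remainder 1
2712 ÷ 2 = 1356 remainder 0
1356 ÷ 2 = 678 remainder 0
678 ÷ 2 = 339 remainder 0
339 ÷ 2 = 169 remainder 1
169 ÷ 2 = 84 remainder 1
84 ÷ 2 = 42 remainder 0
42 ÷ 2 = 21 remainder 0
21 ÷ 2 = 10 remainder 1
10 ÷ 2 = 5 remainder 0
5 ÷ 2 = 2 remainder 1
2 ÷ 2 = 1 remainder 0
1 ÷ 2 = 0 remainder 1
Reading remainders bottom-up:
= 1010100110001000


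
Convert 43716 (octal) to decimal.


Positional values:
Position 0: 6 × 8^0 = 6
Position 1: 1 × 8^1 = 8
Position 2: 7 × 8^2 = 448
Position 3: 3 × 8^3 = 1536
Position 4: 4 × 8^4 = 16384
Sum = 6 + 8 + 448 + 1536 + 16384
= 18382


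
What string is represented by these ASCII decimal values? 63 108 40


Codes (decimal): 63 108 40
Per-code ASCII lookup:
  63  (special character) → '?'
  108  (range 97-122: lowercase, 108 - 97 = 11) → 'l'
  40  (special character) → '('
= '?l('


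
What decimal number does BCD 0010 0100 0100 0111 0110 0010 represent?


Each 4-bit group → digit:
  0010 → 2
  0100 → 4
  0100 → 4
  0111 → 7
  0110 → 6
  0010 → 2
= 244762


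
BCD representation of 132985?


Each digit → 4-bit binary:
  1 → 0001
  3 → 0011
  2 → 0010
  9 → 1001
  8 → 1000
  5 → 0101
= 0001 0011 0010 1001 1000 0101


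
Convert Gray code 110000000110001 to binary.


Gray code: 110000000110001
MSB stays the same: 1
Each subsequent bit = prev_binary XOR current_gray:
  B[1] = 1 XOR 1 = 0
  B[2] = 0 XOR 0 = 0
  B[3] = 0 XOR 0 = 0
  B[4] = 0 XOR 0 = 0
  B[5] = 0 XOR 0 = 0
  B[6] = 0 XOR 0 = 0
  B[7] = 0 XOR 0 = 0
  B[8] = 0 XOR 0 = 0
  B[9] = 0 XOR 1 = 1
  B[10] = 1 XOR 1 = 0
  B[11] = 0 XOR 0 = 0
  B[12] = 0 XOR 0 = 0
  B[13] = 0 XOR 0 = 0
  B[14] = 0 XOR 1 = 1
= 100000000100001 (16417 decimal)


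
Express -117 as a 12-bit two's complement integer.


Original: 000001110101
Step 1 - Invert all bits: 111110001010
Step 2 - Add 1: 111110001010 + 1
= 111110001011 (represents -117)


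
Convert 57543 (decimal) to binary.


Divide by 2 repeatedly:
57543 ÷ 2 = 28771 remainder 1
28771 ÷ 2 = 14385 remainder 1
14385 ÷ 2 = 7192 remainder 1
7192 ÷ 2 = 3596 remainder 0
3596 ÷ 2 = 1798 remainder 0
1798 ÷ 2 = 899 remainder 0
899 ÷ 2 = 449 remainder 1
449 ÷ 2 = 224 remainder 1
224 ÷ 2 = 112 remainder 0
112 ÷ 2 = 56 remainder 0
56 ÷ 2 = 28 remainder 0
28 ÷ 2 = 14 remainder 0
14 ÷ 2 = 7 remainder 0
7 ÷ 2 = 3 remainder 1
3 ÷ 2 = 1 remainder 1
1 ÷ 2 = 0 remainder 1
Reading remainders bottom-up:
= 1110000011000111


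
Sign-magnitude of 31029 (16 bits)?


Sign bit: 0 (positive)
Magnitude: 31029 = 111100100110101
= 0111100100110101


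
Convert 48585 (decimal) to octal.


Divide by 8 repeatedly:
48585 ÷ 8 = 6073 remainder 1
6073 ÷ 8 = 759 remainder 1
759 ÷ 8 = 94 remainder 7
94 ÷ 8 = 11 remainder 6
11 ÷ 8 = 1 remainder 3
1 ÷ 8 = 0 remainder 1
Reading remainders bottom-up:
= 0o136711


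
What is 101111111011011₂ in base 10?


Positional values:
Bit 0: 1 × 2^0 = 1
Bit 1: 1 × 2^1 = 2
Bit 3: 1 × 2^3 = 8
Bit 4: 1 × 2^4 = 16
Bit 6: 1 × 2^6 = 64
Bit 7: 1 × 2^7 = 128
Bit 8: 1 × 2^8 = 256
Bit 9: 1 × 2^9 = 512
Bit 10: 1 × 2^10 = 1024
Bit 11: 1 × 2^11 = 2048
Bit 12: 1 × 2^12 = 4096
Bit 14: 1 × 2^14 = 16384
Sum = 1 + 2 + 8 + 16 + 64 + 128 + 256 + 512 + 1024 + 2048 + 4096 + 16384
= 24539


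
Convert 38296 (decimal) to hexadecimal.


Divide by 16 repeatedly:
38296 ÷ 16 = 2393 remainder 8 (8)
2393 ÷ 16 = 149 remainder 9 (9)
149 ÷ 16 = 9 remainder 5 (5)
9 ÷ 16 = 0 remainder 9 (9)
Reading remainders bottom-up:
= 0x9598


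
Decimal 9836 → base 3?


Divide by 3 repeatedly:
9836 ÷ 3 = 3278 remainder 2
3278 ÷ 3 = 1092 remainder 2
1092 ÷ 3 = 364 remainder 0
364 ÷ 3 = 121 remainder 1
121 ÷ 3 = 40 remainder 1
40 ÷ 3 = 13 remainder 1
13 ÷ 3 = 4 remainder 1
4 ÷ 3 = 1 remainder 1
1 ÷ 3 = 0 remainder 1
Reading remainders bottom-up:
= 111111022


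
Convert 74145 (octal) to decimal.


Positional values:
Position 0: 5 × 8^0 = 5
Position 1: 4 × 8^1 = 32
Position 2: 1 × 8^2 = 64
Position 3: 4 × 8^3 = 2048
Position 4: 7 × 8^4 = 28672
Sum = 5 + 32 + 64 + 2048 + 28672
= 30821


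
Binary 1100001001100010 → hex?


Group into 4-bit nibbles: 1100001001100010
  1100 = C
  0010 = 2
  0110 = 6
  0010 = 2
= 0xC262


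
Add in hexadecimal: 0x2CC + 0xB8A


Align and add column by column (LSB to MSB, each column mod 16 with carry):
  02CC
+ 0B8A
  ----
  col 0: C(12) + A(10) + 0 (carry in) = 22 → 6(6), carry out 1
  col 1: C(12) + 8(8) + 1 (carry in) = 21 → 5(5), carry out 1
  col 2: 2(2) + B(11) + 1 (carry in) = 14 → E(14), carry out 0
  col 3: 0(0) + 0(0) + 0 (carry in) = 0 → 0(0), carry out 0
Reading digits MSB→LSB: 0E56
Strip leading zeros: E56
= 0xE56


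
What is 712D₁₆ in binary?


Each hex digit → 4 binary bits:
  7 = 0111
  1 = 0001
  2 = 0010
  D = 1101
Concatenate: 0111 0001 0010 1101
= 0111000100101101


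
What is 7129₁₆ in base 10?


Positional values:
Position 0: 9 × 16^0 = 9 × 1 = 9
Position 1: 2 × 16^1 = 2 × 16 = 32
Position 2: 1 × 16^2 = 1 × 256 = 256
Position 3: 7 × 16^3 = 7 × 4096 = 28672
Sum = 9 + 32 + 256 + 28672
= 28969


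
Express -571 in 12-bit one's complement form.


Original: 001000111011
Invert all bits:
  bit 0: 0 → 1
  bit 1: 0 → 1
  bit 2: 1 → 0
  bit 3: 0 → 1
  bit 4: 0 → 1
  bit 5: 0 → 1
  bit 6: 1 → 0
  bit 7: 1 → 0
  bit 8: 1 → 0
  bit 9: 0 → 1
  bit 10: 1 → 0
  bit 11: 1 → 0
= 110111000100


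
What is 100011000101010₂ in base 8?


Group into 3-bit groups: 100011000101010
  100 = 4
  011 = 3
  000 = 0
  101 = 5
  010 = 2
= 0o43052


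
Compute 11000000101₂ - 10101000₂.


Align and subtract column by column (LSB to MSB, borrowing when needed):
  11000000101
- 00010101000
  -----------
  col 0: (1 - 0 borrow-in) - 0 → 1 - 0 = 1, borrow out 0
  col 1: (0 - 0 borrow-in) - 0 → 0 - 0 = 0, borrow out 0
  col 2: (1 - 0 borrow-in) - 0 → 1 - 0 = 1, borrow out 0
  col 3: (0 - 0 borrow-in) - 1 → borrow from next column: (0+2) - 1 = 1, borrow out 1
  col 4: (0 - 1 borrow-in) - 0 → borrow from next column: (-1+2) - 0 = 1, borrow out 1
  col 5: (0 - 1 borrow-in) - 1 → borrow from next column: (-1+2) - 1 = 0, borrow out 1
  col 6: (0 - 1 borrow-in) - 0 → borrow from next column: (-1+2) - 0 = 1, borrow out 1
  col 7: (0 - 1 borrow-in) - 1 → borrow from next column: (-1+2) - 1 = 0, borrow out 1
  col 8: (0 - 1 borrow-in) - 0 → borrow from next column: (-1+2) - 0 = 1, borrow out 1
  col 9: (1 - 1 borrow-in) - 0 → 0 - 0 = 0, borrow out 0
  col 10: (1 - 0 borrow-in) - 0 → 1 - 0 = 1, borrow out 0
Reading bits MSB→LSB: 10101011101
Strip leading zeros: 10101011101
= 10101011101


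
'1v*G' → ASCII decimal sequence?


String: '1v*G'  (4 characters)
Per-character ASCII lookup:
  '1': digits start at 48: '1' = 48 + 1 = 49
  'v': lowercase starts at 97: 'v' = 97 + 21 = 118
  '*': special character: '*' = 42
  'G': uppercase starts at 65: 'G' = 65 + 6 = 71
= 49 118 42 71


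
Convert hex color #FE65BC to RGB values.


Hex: #FE65BC
R = FE₁₆ = 254
G = 65₁₆ = 101
B = BC₁₆ = 188
= RGB(254, 101, 188)


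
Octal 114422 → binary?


Each octal digit → 3 binary bits:
  1 = 001
  1 = 001
  4 = 100
  4 = 100
  2 = 010
  2 = 010
Concatenate: 001 001 100 100 010 010
= 001001100100010010


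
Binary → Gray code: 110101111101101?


Binary: 110101111101101
Gray code: G = B XOR (B >> 1)
B >> 1 = 011010111110110
110101111101101 XOR 011010111110110:
  1 XOR 0 = 1
  1 XOR 1 = 0
  0 XOR 1 = 1
  1 XOR 0 = 1
  0 XOR 1 = 1
  1 XOR 0 = 1
  1 XOR 1 = 0
  1 XOR 1 = 0
  1 XOR 1 = 0
  1 XOR 1 = 0
  0 XOR 1 = 1
  1 XOR 0 = 1
  1 XOR 1 = 0
  0 XOR 1 = 1
  1 XOR 0 = 1
= 101111000011011


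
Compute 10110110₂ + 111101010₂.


Align and add column by column (LSB to MSB, carry propagating):
  0010110110
+ 0111101010
  ----------
  col 0: 0 + 0 + 0 (carry in) = 0 → bit 0, carry out 0
  col 1: 1 + 1 + 0 (carry in) = 2 → bit 0, carry out 1
  col 2: 1 + 0 + 1 (carry in) = 2 → bit 0, carry out 1
  col 3: 0 + 1 + 1 (carry in) = 2 → bit 0, carry out 1
  col 4: 1 + 0 + 1 (carry in) = 2 → bit 0, carry out 1
  col 5: 1 + 1 + 1 (carry in) = 3 → bit 1, carry out 1
  col 6: 0 + 1 + 1 (carry in) = 2 → bit 0, carry out 1
  col 7: 1 + 1 + 1 (carry in) = 3 → bit 1, carry out 1
  col 8: 0 + 1 + 1 (carry in) = 2 → bit 0, carry out 1
  col 9: 0 + 0 + 1 (carry in) = 1 → bit 1, carry out 0
Reading bits MSB→LSB: 1010100000
Strip leading zeros: 1010100000
= 1010100000


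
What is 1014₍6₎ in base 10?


Positional values (base 6):
  4 × 6^0 = 4 × 1 = 4
  1 × 6^1 = 1 × 6 = 6
  0 × 6^2 = 0 × 36 = 0
  1 × 6^3 = 1 × 216 = 216
Sum = 4 + 6 + 0 + 216
= 226


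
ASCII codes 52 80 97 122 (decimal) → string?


Codes (decimal): 52 80 97 122
Per-code ASCII lookup:
  52  (range 48-57: digits, 52 - 48 = 4) → '4'
  80  (range 65-90: uppercase, 80 - 65 = 15) → 'P'
  97  (range 97-122: lowercase, 97 - 97 = 0) → 'a'
  122  (range 97-122: lowercase, 122 - 97 = 25) → 'z'
= '4Paz'


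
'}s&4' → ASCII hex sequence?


String: '}s&4'  (4 characters)
Per-character ASCII lookup:
  '}': special character: '}' = 125 → 0x7D
  's': lowercase starts at 97: 's' = 97 + 18 = 115 → 0x73
  '&': special character: '&' = 38 → 0x26
  '4': digits start at 48: '4' = 48 + 4 = 52 → 0x34
= 0x7D 0x73 0x26 0x34


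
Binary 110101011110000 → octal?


Group into 3-bit groups: 110101011110000
  110 = 6
  101 = 5
  011 = 3
  110 = 6
  000 = 0
= 0o65360


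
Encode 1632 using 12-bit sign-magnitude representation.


Sign bit: 0 (positive)
Magnitude: 1632 = 11001100000
= 011001100000


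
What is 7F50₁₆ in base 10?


Positional values:
Position 0: 0 × 16^0 = 0 × 1 = 0
Position 1: 5 × 16^1 = 5 × 16 = 80
Position 2: F × 16^2 = 15 × 256 = 3840
Position 3: 7 × 16^3 = 7 × 4096 = 28672
Sum = 0 + 80 + 3840 + 28672
= 32592


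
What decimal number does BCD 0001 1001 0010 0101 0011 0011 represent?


Each 4-bit group → digit:
  0001 → 1
  1001 → 9
  0010 → 2
  0101 → 5
  0011 → 3
  0011 → 3
= 192533


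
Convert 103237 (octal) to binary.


Each octal digit → 3 binary bits:
  1 = 001
  0 = 000
  3 = 011
  2 = 010
  3 = 011
  7 = 111
Concatenate: 001 000 011 010 011 111
= 001000011010011111


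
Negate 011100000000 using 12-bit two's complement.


Original: 011100000000
Step 1 - Invert all bits: 100011111111
Step 2 - Add 1: 100011111111 + 1
= 100100000000 (represents -1792)


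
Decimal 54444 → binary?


Divide by 2 repeatedly:
54444 ÷ 2 = 27222 remainder 0
27222 ÷ 2 = 13611 remainder 0
13611 ÷ 2 = 6805 remainder 1
6805 ÷ 2 = 3402 remainder 1
3402 ÷ 2 = 1701 remainder 0
1701 ÷ 2 = 850 remainder 1
850 ÷ 2 = 425 remainder 0
425 ÷ 2 = 212 remainder 1
212 ÷ 2 = 106 remainder 0
106 ÷ 2 = 53 remainder 0
53 ÷ 2 = 26 remainder 1
26 ÷ 2 = 13 remainder 0
13 ÷ 2 = 6 remainder 1
6 ÷ 2 = 3 remainder 0
3 ÷ 2 = 1 remainder 1
1 ÷ 2 = 0 remainder 1
Reading remainders bottom-up:
= 1101010010101100


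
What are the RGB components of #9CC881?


Hex: #9CC881
R = 9C₁₆ = 156
G = C8₁₆ = 200
B = 81₁₆ = 129
= RGB(156, 200, 129)


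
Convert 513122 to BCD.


Each digit → 4-bit binary:
  5 → 0101
  1 → 0001
  3 → 0011
  1 → 0001
  2 → 0010
  2 → 0010
= 0101 0001 0011 0001 0010 0010


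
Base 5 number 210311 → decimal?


Positional values (base 5):
  1 × 5^0 = 1 × 1 = 1
  1 × 5^1 = 1 × 5 = 5
  3 × 5^2 = 3 × 25 = 75
  0 × 5^3 = 0 × 125 = 0
  1 × 5^4 = 1 × 625 = 625
  2 × 5^5 = 2 × 3125 = 6250
Sum = 1 + 5 + 75 + 0 + 625 + 6250
= 6956


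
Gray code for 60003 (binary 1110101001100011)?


Binary: 1110101001100011
Gray code: G = B XOR (B >> 1)
B >> 1 = 0111010100110001
1110101001100011 XOR 0111010100110001:
  1 XOR 0 = 1
  1 XOR 1 = 0
  1 XOR 1 = 0
  0 XOR 1 = 1
  1 XOR 0 = 1
  0 XOR 1 = 1
  1 XOR 0 = 1
  0 XOR 1 = 1
  0 XOR 0 = 0
  1 XOR 0 = 1
  1 XOR 1 = 0
  0 XOR 1 = 1
  0 XOR 0 = 0
  0 XOR 0 = 0
  1 XOR 0 = 1
  1 XOR 1 = 0
= 1001111101010010


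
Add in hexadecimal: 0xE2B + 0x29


Align and add column by column (LSB to MSB, each column mod 16 with carry):
  0E2B
+ 0029
  ----
  col 0: B(11) + 9(9) + 0 (carry in) = 20 → 4(4), carry out 1
  col 1: 2(2) + 2(2) + 1 (carry in) = 5 → 5(5), carry out 0
  col 2: E(14) + 0(0) + 0 (carry in) = 14 → E(14), carry out 0
  col 3: 0(0) + 0(0) + 0 (carry in) = 0 → 0(0), carry out 0
Reading digits MSB→LSB: 0E54
Strip leading zeros: E54
= 0xE54


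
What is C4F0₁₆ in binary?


Each hex digit → 4 binary bits:
  C = 1100
  4 = 0100
  F = 1111
  0 = 0000
Concatenate: 1100 0100 1111 0000
= 1100010011110000


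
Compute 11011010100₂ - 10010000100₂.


Align and subtract column by column (LSB to MSB, borrowing when needed):
  11011010100
- 10010000100
  -----------
  col 0: (0 - 0 borrow-in) - 0 → 0 - 0 = 0, borrow out 0
  col 1: (0 - 0 borrow-in) - 0 → 0 - 0 = 0, borrow out 0
  col 2: (1 - 0 borrow-in) - 1 → 1 - 1 = 0, borrow out 0
  col 3: (0 - 0 borrow-in) - 0 → 0 - 0 = 0, borrow out 0
  col 4: (1 - 0 borrow-in) - 0 → 1 - 0 = 1, borrow out 0
  col 5: (0 - 0 borrow-in) - 0 → 0 - 0 = 0, borrow out 0
  col 6: (1 - 0 borrow-in) - 0 → 1 - 0 = 1, borrow out 0
  col 7: (1 - 0 borrow-in) - 1 → 1 - 1 = 0, borrow out 0
  col 8: (0 - 0 borrow-in) - 0 → 0 - 0 = 0, borrow out 0
  col 9: (1 - 0 borrow-in) - 0 → 1 - 0 = 1, borrow out 0
  col 10: (1 - 0 borrow-in) - 1 → 1 - 1 = 0, borrow out 0
Reading bits MSB→LSB: 01001010000
Strip leading zeros: 1001010000
= 1001010000


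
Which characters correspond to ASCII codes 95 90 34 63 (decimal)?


Codes (decimal): 95 90 34 63
Per-code ASCII lookup:
  95  (special character) → '_'
  90  (range 65-90: uppercase, 90 - 65 = 25) → 'Z'
  34  (special character) → '"'
  63  (special character) → '?'
= '_Z"?'


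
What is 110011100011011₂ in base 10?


Positional values:
Bit 0: 1 × 2^0 = 1
Bit 1: 1 × 2^1 = 2
Bit 3: 1 × 2^3 = 8
Bit 4: 1 × 2^4 = 16
Bit 8: 1 × 2^8 = 256
Bit 9: 1 × 2^9 = 512
Bit 10: 1 × 2^10 = 1024
Bit 13: 1 × 2^13 = 8192
Bit 14: 1 × 2^14 = 16384
Sum = 1 + 2 + 8 + 16 + 256 + 512 + 1024 + 8192 + 16384
= 26395


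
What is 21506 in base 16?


Divide by 16 repeatedly:
21506 ÷ 16 = 1344 remainder 2 (2)
1344 ÷ 16 = 84 remainder 0 (0)
84 ÷ 16 = 5 remainder 4 (4)
5 ÷ 16 = 0 remainder 5 (5)
Reading remainders bottom-up:
= 0x5402


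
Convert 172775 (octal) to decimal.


Positional values:
Position 0: 5 × 8^0 = 5
Position 1: 7 × 8^1 = 56
Position 2: 7 × 8^2 = 448
Position 3: 2 × 8^3 = 1024
Position 4: 7 × 8^4 = 28672
Position 5: 1 × 8^5 = 32768
Sum = 5 + 56 + 448 + 1024 + 28672 + 32768
= 62973


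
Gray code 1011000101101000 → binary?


Gray code: 1011000101101000
MSB stays the same: 1
Each subsequent bit = prev_binary XOR current_gray:
  B[1] = 1 XOR 0 = 1
  B[2] = 1 XOR 1 = 0
  B[3] = 0 XOR 1 = 1
  B[4] = 1 XOR 0 = 1
  B[5] = 1 XOR 0 = 1
  B[6] = 1 XOR 0 = 1
  B[7] = 1 XOR 1 = 0
  B[8] = 0 XOR 0 = 0
  B[9] = 0 XOR 1 = 1
  B[10] = 1 XOR 1 = 0
  B[11] = 0 XOR 0 = 0
  B[12] = 0 XOR 1 = 1
  B[13] = 1 XOR 0 = 1
  B[14] = 1 XOR 0 = 1
  B[15] = 1 XOR 0 = 1
= 1101111001001111 (56911 decimal)


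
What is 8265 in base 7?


Divide by 7 repeatedly:
8265 ÷ 7 = 1180 remainder 5
1180 ÷ 7 = 168 remainder 4
168 ÷ 7 = 24 remainder 0
24 ÷ 7 = 3 remainder 3
3 ÷ 7 = 0 remainder 3
Reading remainders bottom-up:
= 33045


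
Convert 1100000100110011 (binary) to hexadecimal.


Group into 4-bit nibbles: 1100000100110011
  1100 = C
  0001 = 1
  0011 = 3
  0011 = 3
= 0xC133


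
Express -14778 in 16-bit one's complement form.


Original: 0011100110111010
Invert all bits:
  bit 0: 0 → 1
  bit 1: 0 → 1
  bit 2: 1 → 0
  bit 3: 1 → 0
  bit 4: 1 → 0
  bit 5: 0 → 1
  bit 6: 0 → 1
  bit 7: 1 → 0
  bit 8: 1 → 0
  bit 9: 0 → 1
  bit 10: 1 → 0
  bit 11: 1 → 0
  bit 12: 1 → 0
  bit 13: 0 → 1
  bit 14: 1 → 0
  bit 15: 0 → 1
= 1100011001000101


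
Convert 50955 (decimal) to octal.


Divide by 8 repeatedly:
50955 ÷ 8 = 6369 remainder 3
6369 ÷ 8 = 796 remainder 1
796 ÷ 8 = 99 remainder 4
99 ÷ 8 = 12 remainder 3
12 ÷ 8 = 1 remainder 4
1 ÷ 8 = 0 remainder 1
Reading remainders bottom-up:
= 0o143413


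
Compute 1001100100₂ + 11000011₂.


Align and add column by column (LSB to MSB, carry propagating):
  01001100100
+ 00011000011
  -----------
  col 0: 0 + 1 + 0 (carry in) = 1 → bit 1, carry out 0
  col 1: 0 + 1 + 0 (carry in) = 1 → bit 1, carry out 0
  col 2: 1 + 0 + 0 (carry in) = 1 → bit 1, carry out 0
  col 3: 0 + 0 + 0 (carry in) = 0 → bit 0, carry out 0
  col 4: 0 + 0 + 0 (carry in) = 0 → bit 0, carry out 0
  col 5: 1 + 0 + 0 (carry in) = 1 → bit 1, carry out 0
  col 6: 1 + 1 + 0 (carry in) = 2 → bit 0, carry out 1
  col 7: 0 + 1 + 1 (carry in) = 2 → bit 0, carry out 1
  col 8: 0 + 0 + 1 (carry in) = 1 → bit 1, carry out 0
  col 9: 1 + 0 + 0 (carry in) = 1 → bit 1, carry out 0
  col 10: 0 + 0 + 0 (carry in) = 0 → bit 0, carry out 0
Reading bits MSB→LSB: 01100100111
Strip leading zeros: 1100100111
= 1100100111


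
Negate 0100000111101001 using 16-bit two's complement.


Original: 0100000111101001
Step 1 - Invert all bits: 1011111000010110
Step 2 - Add 1: 1011111000010110 + 1
= 1011111000010111 (represents -16873)


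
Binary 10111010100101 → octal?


Group into 3-bit groups: 010111010100101
  010 = 2
  111 = 7
  010 = 2
  100 = 4
  101 = 5
= 0o27245


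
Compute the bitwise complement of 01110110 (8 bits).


Original: 01110110
Invert all bits:
  bit 0: 0 → 1
  bit 1: 1 → 0
  bit 2: 1 → 0
  bit 3: 1 → 0
  bit 4: 0 → 1
  bit 5: 1 → 0
  bit 6: 1 → 0
  bit 7: 0 → 1
= 10001001


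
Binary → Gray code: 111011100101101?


Binary: 111011100101101
Gray code: G = B XOR (B >> 1)
B >> 1 = 011101110010110
111011100101101 XOR 011101110010110:
  1 XOR 0 = 1
  1 XOR 1 = 0
  1 XOR 1 = 0
  0 XOR 1 = 1
  1 XOR 0 = 1
  1 XOR 1 = 0
  1 XOR 1 = 0
  0 XOR 1 = 1
  0 XOR 0 = 0
  1 XOR 0 = 1
  0 XOR 1 = 1
  1 XOR 0 = 1
  1 XOR 1 = 0
  0 XOR 1 = 1
  1 XOR 0 = 1
= 100110010111011


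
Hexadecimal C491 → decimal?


Positional values:
Position 0: 1 × 16^0 = 1 × 1 = 1
Position 1: 9 × 16^1 = 9 × 16 = 144
Position 2: 4 × 16^2 = 4 × 256 = 1024
Position 3: C × 16^3 = 12 × 4096 = 49152
Sum = 1 + 144 + 1024 + 49152
= 50321


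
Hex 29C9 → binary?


Each hex digit → 4 binary bits:
  2 = 0010
  9 = 1001
  C = 1100
  9 = 1001
Concatenate: 0010 1001 1100 1001
= 0010100111001001


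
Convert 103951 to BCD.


Each digit → 4-bit binary:
  1 → 0001
  0 → 0000
  3 → 0011
  9 → 1001
  5 → 0101
  1 → 0001
= 0001 0000 0011 1001 0101 0001


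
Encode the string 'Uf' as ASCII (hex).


String: 'Uf'  (2 characters)
Per-character ASCII lookup:
  'U': uppercase starts at 65: 'U' = 65 + 20 = 85 → 0x55
  'f': lowercase starts at 97: 'f' = 97 + 5 = 102 → 0x66
= 0x55 0x66


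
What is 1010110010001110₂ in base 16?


Group into 4-bit nibbles: 1010110010001110
  1010 = A
  1100 = C
  1000 = 8
  1110 = E
= 0xAC8E


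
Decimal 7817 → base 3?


Divide by 3 repeatedly:
7817 ÷ 3 = 2605 remainder 2
2605 ÷ 3 = 868 remainder 1
868 ÷ 3 = 289 remainder 1
289 ÷ 3 = 96 remainder 1
96 ÷ 3 = 32 remainder 0
32 ÷ 3 = 10 remainder 2
10 ÷ 3 = 3 remainder 1
3 ÷ 3 = 1 remainder 0
1 ÷ 3 = 0 remainder 1
Reading remainders bottom-up:
= 101201112


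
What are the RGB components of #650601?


Hex: #650601
R = 65₁₆ = 101
G = 06₁₆ = 6
B = 01₁₆ = 1
= RGB(101, 6, 1)


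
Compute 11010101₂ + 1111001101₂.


Align and add column by column (LSB to MSB, carry propagating):
  00011010101
+ 01111001101
  -----------
  col 0: 1 + 1 + 0 (carry in) = 2 → bit 0, carry out 1
  col 1: 0 + 0 + 1 (carry in) = 1 → bit 1, carry out 0
  col 2: 1 + 1 + 0 (carry in) = 2 → bit 0, carry out 1
  col 3: 0 + 1 + 1 (carry in) = 2 → bit 0, carry out 1
  col 4: 1 + 0 + 1 (carry in) = 2 → bit 0, carry out 1
  col 5: 0 + 0 + 1 (carry in) = 1 → bit 1, carry out 0
  col 6: 1 + 1 + 0 (carry in) = 2 → bit 0, carry out 1
  col 7: 1 + 1 + 1 (carry in) = 3 → bit 1, carry out 1
  col 8: 0 + 1 + 1 (carry in) = 2 → bit 0, carry out 1
  col 9: 0 + 1 + 1 (carry in) = 2 → bit 0, carry out 1
  col 10: 0 + 0 + 1 (carry in) = 1 → bit 1, carry out 0
Reading bits MSB→LSB: 10010100010
Strip leading zeros: 10010100010
= 10010100010


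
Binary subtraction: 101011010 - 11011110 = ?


Align and subtract column by column (LSB to MSB, borrowing when needed):
  101011010
- 011011110
  ---------
  col 0: (0 - 0 borrow-in) - 0 → 0 - 0 = 0, borrow out 0
  col 1: (1 - 0 borrow-in) - 1 → 1 - 1 = 0, borrow out 0
  col 2: (0 - 0 borrow-in) - 1 → borrow from next column: (0+2) - 1 = 1, borrow out 1
  col 3: (1 - 1 borrow-in) - 1 → borrow from next column: (0+2) - 1 = 1, borrow out 1
  col 4: (1 - 1 borrow-in) - 1 → borrow from next column: (0+2) - 1 = 1, borrow out 1
  col 5: (0 - 1 borrow-in) - 0 → borrow from next column: (-1+2) - 0 = 1, borrow out 1
  col 6: (1 - 1 borrow-in) - 1 → borrow from next column: (0+2) - 1 = 1, borrow out 1
  col 7: (0 - 1 borrow-in) - 1 → borrow from next column: (-1+2) - 1 = 0, borrow out 1
  col 8: (1 - 1 borrow-in) - 0 → 0 - 0 = 0, borrow out 0
Reading bits MSB→LSB: 001111100
Strip leading zeros: 1111100
= 1111100


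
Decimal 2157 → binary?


Divide by 2 repeatedly:
2157 ÷ 2 = 1078 remainder 1
1078 ÷ 2 = 539 remainder 0
539 ÷ 2 = 269 remainder 1
269 ÷ 2 = 134 remainder 1
134 ÷ 2 = 67 remainder 0
67 ÷ 2 = 33 remainder 1
33 ÷ 2 = 16 remainder 1
16 ÷ 2 = 8 remainder 0
8 ÷ 2 = 4 remainder 0
4 ÷ 2 = 2 remainder 0
2 ÷ 2 = 1 remainder 0
1 ÷ 2 = 0 remainder 1
Reading remainders bottom-up:
= 100001101101


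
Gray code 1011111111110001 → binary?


Gray code: 1011111111110001
MSB stays the same: 1
Each subsequent bit = prev_binary XOR current_gray:
  B[1] = 1 XOR 0 = 1
  B[2] = 1 XOR 1 = 0
  B[3] = 0 XOR 1 = 1
  B[4] = 1 XOR 1 = 0
  B[5] = 0 XOR 1 = 1
  B[6] = 1 XOR 1 = 0
  B[7] = 0 XOR 1 = 1
  B[8] = 1 XOR 1 = 0
  B[9] = 0 XOR 1 = 1
  B[10] = 1 XOR 1 = 0
  B[11] = 0 XOR 1 = 1
  B[12] = 1 XOR 0 = 1
  B[13] = 1 XOR 0 = 1
  B[14] = 1 XOR 0 = 1
  B[15] = 1 XOR 1 = 0
= 1101010101011110 (54622 decimal)


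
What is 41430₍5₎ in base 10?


Positional values (base 5):
  0 × 5^0 = 0 × 1 = 0
  3 × 5^1 = 3 × 5 = 15
  4 × 5^2 = 4 × 25 = 100
  1 × 5^3 = 1 × 125 = 125
  4 × 5^4 = 4 × 625 = 2500
Sum = 0 + 15 + 100 + 125 + 2500
= 2740


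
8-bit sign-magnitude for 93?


Sign bit: 0 (positive)
Magnitude: 93 = 1011101
= 01011101


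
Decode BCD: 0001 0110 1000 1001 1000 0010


Each 4-bit group → digit:
  0001 → 1
  0110 → 6
  1000 → 8
  1001 → 9
  1000 → 8
  0010 → 2
= 168982


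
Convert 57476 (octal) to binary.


Each octal digit → 3 binary bits:
  5 = 101
  7 = 111
  4 = 100
  7 = 111
  6 = 110
Concatenate: 101 111 100 111 110
= 101111100111110


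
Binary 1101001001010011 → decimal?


Positional values:
Bit 0: 1 × 2^0 = 1
Bit 1: 1 × 2^1 = 2
Bit 4: 1 × 2^4 = 16
Bit 6: 1 × 2^6 = 64
Bit 9: 1 × 2^9 = 512
Bit 12: 1 × 2^12 = 4096
Bit 14: 1 × 2^14 = 16384
Bit 15: 1 × 2^15 = 32768
Sum = 1 + 2 + 16 + 64 + 512 + 4096 + 16384 + 32768
= 53843


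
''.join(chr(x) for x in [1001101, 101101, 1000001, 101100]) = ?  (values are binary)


Codes (binary): 1001101 101101 1000001 101100
Per-code ASCII lookup:
  1001101 = 77  (range 65-90: uppercase, 77 - 65 = 12) → 'M'
  101101 = 45  (special character) → '-'
  1000001 = 65  (range 65-90: uppercase, 65 - 65 = 0) → 'A'
  101100 = 44  (special character) → ','
= 'M-A,'


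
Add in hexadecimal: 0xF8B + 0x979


Align and add column by column (LSB to MSB, each column mod 16 with carry):
  0F8B
+ 0979
  ----
  col 0: B(11) + 9(9) + 0 (carry in) = 20 → 4(4), carry out 1
  col 1: 8(8) + 7(7) + 1 (carry in) = 16 → 0(0), carry out 1
  col 2: F(15) + 9(9) + 1 (carry in) = 25 → 9(9), carry out 1
  col 3: 0(0) + 0(0) + 1 (carry in) = 1 → 1(1), carry out 0
Reading digits MSB→LSB: 1904
Strip leading zeros: 1904
= 0x1904


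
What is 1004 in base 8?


Divide by 8 repeatedly:
1004 ÷ 8 = 125 remainder 4
125 ÷ 8 = 15 remainder 5
15 ÷ 8 = 1 remainder 7
1 ÷ 8 = 0 remainder 1
Reading remainders bottom-up:
= 0o1754


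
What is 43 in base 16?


Divide by 16 repeatedly:
43 ÷ 16 = 2 remainder 11 (B)
2 ÷ 16 = 0 remainder 2 (2)
Reading remainders bottom-up:
= 0x2B


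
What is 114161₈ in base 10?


Positional values:
Position 0: 1 × 8^0 = 1
Position 1: 6 × 8^1 = 48
Position 2: 1 × 8^2 = 64
Position 3: 4 × 8^3 = 2048
Position 4: 1 × 8^4 = 4096
Position 5: 1 × 8^5 = 32768
Sum = 1 + 48 + 64 + 2048 + 4096 + 32768
= 39025


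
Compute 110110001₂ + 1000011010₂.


Align and add column by column (LSB to MSB, carry propagating):
  00110110001
+ 01000011010
  -----------
  col 0: 1 + 0 + 0 (carry in) = 1 → bit 1, carry out 0
  col 1: 0 + 1 + 0 (carry in) = 1 → bit 1, carry out 0
  col 2: 0 + 0 + 0 (carry in) = 0 → bit 0, carry out 0
  col 3: 0 + 1 + 0 (carry in) = 1 → bit 1, carry out 0
  col 4: 1 + 1 + 0 (carry in) = 2 → bit 0, carry out 1
  col 5: 1 + 0 + 1 (carry in) = 2 → bit 0, carry out 1
  col 6: 0 + 0 + 1 (carry in) = 1 → bit 1, carry out 0
  col 7: 1 + 0 + 0 (carry in) = 1 → bit 1, carry out 0
  col 8: 1 + 0 + 0 (carry in) = 1 → bit 1, carry out 0
  col 9: 0 + 1 + 0 (carry in) = 1 → bit 1, carry out 0
  col 10: 0 + 0 + 0 (carry in) = 0 → bit 0, carry out 0
Reading bits MSB→LSB: 01111001011
Strip leading zeros: 1111001011
= 1111001011


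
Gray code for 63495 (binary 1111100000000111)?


Binary: 1111100000000111
Gray code: G = B XOR (B >> 1)
B >> 1 = 0111110000000011
1111100000000111 XOR 0111110000000011:
  1 XOR 0 = 1
  1 XOR 1 = 0
  1 XOR 1 = 0
  1 XOR 1 = 0
  1 XOR 1 = 0
  0 XOR 1 = 1
  0 XOR 0 = 0
  0 XOR 0 = 0
  0 XOR 0 = 0
  0 XOR 0 = 0
  0 XOR 0 = 0
  0 XOR 0 = 0
  0 XOR 0 = 0
  1 XOR 0 = 1
  1 XOR 1 = 0
  1 XOR 1 = 0
= 1000010000000100


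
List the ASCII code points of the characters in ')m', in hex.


String: ')m'  (2 characters)
Per-character ASCII lookup:
  ')': special character: ')' = 41 → 0x29
  'm': lowercase starts at 97: 'm' = 97 + 12 = 109 → 0x6D
= 0x29 0x6D


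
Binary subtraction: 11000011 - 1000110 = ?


Align and subtract column by column (LSB to MSB, borrowing when needed):
  11000011
- 01000110
  --------
  col 0: (1 - 0 borrow-in) - 0 → 1 - 0 = 1, borrow out 0
  col 1: (1 - 0 borrow-in) - 1 → 1 - 1 = 0, borrow out 0
  col 2: (0 - 0 borrow-in) - 1 → borrow from next column: (0+2) - 1 = 1, borrow out 1
  col 3: (0 - 1 borrow-in) - 0 → borrow from next column: (-1+2) - 0 = 1, borrow out 1
  col 4: (0 - 1 borrow-in) - 0 → borrow from next column: (-1+2) - 0 = 1, borrow out 1
  col 5: (0 - 1 borrow-in) - 0 → borrow from next column: (-1+2) - 0 = 1, borrow out 1
  col 6: (1 - 1 borrow-in) - 1 → borrow from next column: (0+2) - 1 = 1, borrow out 1
  col 7: (1 - 1 borrow-in) - 0 → 0 - 0 = 0, borrow out 0
Reading bits MSB→LSB: 01111101
Strip leading zeros: 1111101
= 1111101


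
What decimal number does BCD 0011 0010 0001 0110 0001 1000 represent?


Each 4-bit group → digit:
  0011 → 3
  0010 → 2
  0001 → 1
  0110 → 6
  0001 → 1
  1000 → 8
= 321618


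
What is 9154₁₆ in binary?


Each hex digit → 4 binary bits:
  9 = 1001
  1 = 0001
  5 = 0101
  4 = 0100
Concatenate: 1001 0001 0101 0100
= 1001000101010100


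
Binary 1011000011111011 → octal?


Group into 3-bit groups: 001011000011111011
  001 = 1
  011 = 3
  000 = 0
  011 = 3
  111 = 7
  011 = 3
= 0o130373


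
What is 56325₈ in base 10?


Positional values:
Position 0: 5 × 8^0 = 5
Position 1: 2 × 8^1 = 16
Position 2: 3 × 8^2 = 192
Position 3: 6 × 8^3 = 3072
Position 4: 5 × 8^4 = 20480
Sum = 5 + 16 + 192 + 3072 + 20480
= 23765


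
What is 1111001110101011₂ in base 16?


Group into 4-bit nibbles: 1111001110101011
  1111 = F
  0011 = 3
  1010 = A
  1011 = B
= 0xF3AB


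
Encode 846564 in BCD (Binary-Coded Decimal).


Each digit → 4-bit binary:
  8 → 1000
  4 → 0100
  6 → 0110
  5 → 0101
  6 → 0110
  4 → 0100
= 1000 0100 0110 0101 0110 0100


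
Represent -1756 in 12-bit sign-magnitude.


Sign bit: 1 (negative)
Magnitude: 1756 = 11011011100
= 111011011100


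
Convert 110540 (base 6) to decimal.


Positional values (base 6):
  0 × 6^0 = 0 × 1 = 0
  4 × 6^1 = 4 × 6 = 24
  5 × 6^2 = 5 × 36 = 180
  0 × 6^3 = 0 × 216 = 0
  1 × 6^4 = 1 × 1296 = 1296
  1 × 6^5 = 1 × 7776 = 7776
Sum = 0 + 24 + 180 + 0 + 1296 + 7776
= 9276


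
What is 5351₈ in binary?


Each octal digit → 3 binary bits:
  5 = 101
  3 = 011
  5 = 101
  1 = 001
Concatenate: 101 011 101 001
= 101011101001


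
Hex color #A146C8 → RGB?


Hex: #A146C8
R = A1₁₆ = 161
G = 46₁₆ = 70
B = C8₁₆ = 200
= RGB(161, 70, 200)


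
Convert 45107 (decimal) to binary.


Divide by 2 repeatedly:
45107 ÷ 2 = 22553 remainder 1
22553 ÷ 2 = 11276 remainder 1
11276 ÷ 2 = 5638 remainder 0
5638 ÷ 2 = 2819 remainder 0
2819 ÷ 2 = 1409 remainder 1
1409 ÷ 2 = 704 remainder 1
704 ÷ 2 = 352 remainder 0
352 ÷ 2 = 176 remainder 0
176 ÷ 2 = 88 remainder 0
88 ÷ 2 = 44 remainder 0
44 ÷ 2 = 22 remainder 0
22 ÷ 2 = 11 remainder 0
11 ÷ 2 = 5 remainder 1
5 ÷ 2 = 2 remainder 1
2 ÷ 2 = 1 remainder 0
1 ÷ 2 = 0 remainder 1
Reading remainders bottom-up:
= 1011000000110011


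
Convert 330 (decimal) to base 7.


Divide by 7 repeatedly:
330 ÷ 7 = 47 remainder 1
47 ÷ 7 = 6 remainder 5
6 ÷ 7 = 0 remainder 6
Reading remainders bottom-up:
= 651


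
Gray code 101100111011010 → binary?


Gray code: 101100111011010
MSB stays the same: 1
Each subsequent bit = prev_binary XOR current_gray:
  B[1] = 1 XOR 0 = 1
  B[2] = 1 XOR 1 = 0
  B[3] = 0 XOR 1 = 1
  B[4] = 1 XOR 0 = 1
  B[5] = 1 XOR 0 = 1
  B[6] = 1 XOR 1 = 0
  B[7] = 0 XOR 1 = 1
  B[8] = 1 XOR 1 = 0
  B[9] = 0 XOR 0 = 0
  B[10] = 0 XOR 1 = 1
  B[11] = 1 XOR 1 = 0
  B[12] = 0 XOR 0 = 0
  B[13] = 0 XOR 1 = 1
  B[14] = 1 XOR 0 = 1
= 110111010010011 (28307 decimal)


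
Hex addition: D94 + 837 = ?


Align and add column by column (LSB to MSB, each column mod 16 with carry):
  0D94
+ 0837
  ----
  col 0: 4(4) + 7(7) + 0 (carry in) = 11 → B(11), carry out 0
  col 1: 9(9) + 3(3) + 0 (carry in) = 12 → C(12), carry out 0
  col 2: D(13) + 8(8) + 0 (carry in) = 21 → 5(5), carry out 1
  col 3: 0(0) + 0(0) + 1 (carry in) = 1 → 1(1), carry out 0
Reading digits MSB→LSB: 15CB
Strip leading zeros: 15CB
= 0x15CB


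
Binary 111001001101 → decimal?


Positional values:
Bit 0: 1 × 2^0 = 1
Bit 2: 1 × 2^2 = 4
Bit 3: 1 × 2^3 = 8
Bit 6: 1 × 2^6 = 64
Bit 9: 1 × 2^9 = 512
Bit 10: 1 × 2^10 = 1024
Bit 11: 1 × 2^11 = 2048
Sum = 1 + 4 + 8 + 64 + 512 + 1024 + 2048
= 3661


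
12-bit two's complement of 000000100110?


Original: 000000100110
Step 1 - Invert all bits: 111111011001
Step 2 - Add 1: 111111011001 + 1
= 111111011010 (represents -38)


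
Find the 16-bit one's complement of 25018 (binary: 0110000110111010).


Original: 0110000110111010
Invert all bits:
  bit 0: 0 → 1
  bit 1: 1 → 0
  bit 2: 1 → 0
  bit 3: 0 → 1
  bit 4: 0 → 1
  bit 5: 0 → 1
  bit 6: 0 → 1
  bit 7: 1 → 0
  bit 8: 1 → 0
  bit 9: 0 → 1
  bit 10: 1 → 0
  bit 11: 1 → 0
  bit 12: 1 → 0
  bit 13: 0 → 1
  bit 14: 1 → 0
  bit 15: 0 → 1
= 1001111001000101


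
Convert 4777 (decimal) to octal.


Divide by 8 repeatedly:
4777 ÷ 8 = 597 remainder 1
597 ÷ 8 = 74 remainder 5
74 ÷ 8 = 9 remainder 2
9 ÷ 8 = 1 remainder 1
1 ÷ 8 = 0 remainder 1
Reading remainders bottom-up:
= 0o11251


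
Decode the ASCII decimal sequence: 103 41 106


Codes (decimal): 103 41 106
Per-code ASCII lookup:
  103  (range 97-122: lowercase, 103 - 97 = 6) → 'g'
  41  (special character) → ')'
  106  (range 97-122: lowercase, 106 - 97 = 9) → 'j'
= 'g)j'


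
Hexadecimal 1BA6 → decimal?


Positional values:
Position 0: 6 × 16^0 = 6 × 1 = 6
Position 1: A × 16^1 = 10 × 16 = 160
Position 2: B × 16^2 = 11 × 256 = 2816
Position 3: 1 × 16^3 = 1 × 4096 = 4096
Sum = 6 + 160 + 2816 + 4096
= 7078


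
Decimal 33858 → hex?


Divide by 16 repeatedly:
33858 ÷ 16 = 2116 remainder 2 (2)
2116 ÷ 16 = 132 remainder 4 (4)
132 ÷ 16 = 8 remainder 4 (4)
8 ÷ 16 = 0 remainder 8 (8)
Reading remainders bottom-up:
= 0x8442


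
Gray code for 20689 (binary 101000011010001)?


Binary: 101000011010001
Gray code: G = B XOR (B >> 1)
B >> 1 = 010100001101000
101000011010001 XOR 010100001101000:
  1 XOR 0 = 1
  0 XOR 1 = 1
  1 XOR 0 = 1
  0 XOR 1 = 1
  0 XOR 0 = 0
  0 XOR 0 = 0
  0 XOR 0 = 0
  1 XOR 0 = 1
  1 XOR 1 = 0
  0 XOR 1 = 1
  1 XOR 0 = 1
  0 XOR 1 = 1
  0 XOR 0 = 0
  0 XOR 0 = 0
  1 XOR 0 = 1
= 111100010111001


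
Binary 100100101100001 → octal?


Group into 3-bit groups: 100100101100001
  100 = 4
  100 = 4
  101 = 5
  100 = 4
  001 = 1
= 0o44541


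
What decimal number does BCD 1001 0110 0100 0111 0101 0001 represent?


Each 4-bit group → digit:
  1001 → 9
  0110 → 6
  0100 → 4
  0111 → 7
  0101 → 5
  0001 → 1
= 964751


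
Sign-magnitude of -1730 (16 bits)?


Sign bit: 1 (negative)
Magnitude: 1730 = 000011011000010
= 1000011011000010


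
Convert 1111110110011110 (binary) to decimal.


Positional values:
Bit 1: 1 × 2^1 = 2
Bit 2: 1 × 2^2 = 4
Bit 3: 1 × 2^3 = 8
Bit 4: 1 × 2^4 = 16
Bit 7: 1 × 2^7 = 128
Bit 8: 1 × 2^8 = 256
Bit 10: 1 × 2^10 = 1024
Bit 11: 1 × 2^11 = 2048
Bit 12: 1 × 2^12 = 4096
Bit 13: 1 × 2^13 = 8192
Bit 14: 1 × 2^14 = 16384
Bit 15: 1 × 2^15 = 32768
Sum = 2 + 4 + 8 + 16 + 128 + 256 + 1024 + 2048 + 4096 + 8192 + 16384 + 32768
= 64926


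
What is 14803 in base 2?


Divide by 2 repeatedly:
14803 ÷ 2 = 7401 remainder 1
7401 ÷ 2 = 3700 remainder 1
3700 ÷ 2 = 1850 remainder 0
1850 ÷ 2 = 925 remainder 0
925 ÷ 2 = 462 remainder 1
462 ÷ 2 = 231 remainder 0
231 ÷ 2 = 115 remainder 1
115 ÷ 2 = 57 remainder 1
57 ÷ 2 = 28 remainder 1
28 ÷ 2 = 14 remainder 0
14 ÷ 2 = 7 remainder 0
7 ÷ 2 = 3 remainder 1
3 ÷ 2 = 1 remainder 1
1 ÷ 2 = 0 remainder 1
Reading remainders bottom-up:
= 11100111010011


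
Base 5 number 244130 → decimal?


Positional values (base 5):
  0 × 5^0 = 0 × 1 = 0
  3 × 5^1 = 3 × 5 = 15
  1 × 5^2 = 1 × 25 = 25
  4 × 5^3 = 4 × 125 = 500
  4 × 5^4 = 4 × 625 = 2500
  2 × 5^5 = 2 × 3125 = 6250
Sum = 0 + 15 + 25 + 500 + 2500 + 6250
= 9290


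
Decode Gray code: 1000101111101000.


Gray code: 1000101111101000
MSB stays the same: 1
Each subsequent bit = prev_binary XOR current_gray:
  B[1] = 1 XOR 0 = 1
  B[2] = 1 XOR 0 = 1
  B[3] = 1 XOR 0 = 1
  B[4] = 1 XOR 1 = 0
  B[5] = 0 XOR 0 = 0
  B[6] = 0 XOR 1 = 1
  B[7] = 1 XOR 1 = 0
  B[8] = 0 XOR 1 = 1
  B[9] = 1 XOR 1 = 0
  B[10] = 0 XOR 1 = 1
  B[11] = 1 XOR 0 = 1
  B[12] = 1 XOR 1 = 0
  B[13] = 0 XOR 0 = 0
  B[14] = 0 XOR 0 = 0
  B[15] = 0 XOR 0 = 0
= 1111001010110000 (62128 decimal)


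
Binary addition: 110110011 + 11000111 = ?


Align and add column by column (LSB to MSB, carry propagating):
  0110110011
+ 0011000111
  ----------
  col 0: 1 + 1 + 0 (carry in) = 2 → bit 0, carry out 1
  col 1: 1 + 1 + 1 (carry in) = 3 → bit 1, carry out 1
  col 2: 0 + 1 + 1 (carry in) = 2 → bit 0, carry out 1
  col 3: 0 + 0 + 1 (carry in) = 1 → bit 1, carry out 0
  col 4: 1 + 0 + 0 (carry in) = 1 → bit 1, carry out 0
  col 5: 1 + 0 + 0 (carry in) = 1 → bit 1, carry out 0
  col 6: 0 + 1 + 0 (carry in) = 1 → bit 1, carry out 0
  col 7: 1 + 1 + 0 (carry in) = 2 → bit 0, carry out 1
  col 8: 1 + 0 + 1 (carry in) = 2 → bit 0, carry out 1
  col 9: 0 + 0 + 1 (carry in) = 1 → bit 1, carry out 0
Reading bits MSB→LSB: 1001111010
Strip leading zeros: 1001111010
= 1001111010


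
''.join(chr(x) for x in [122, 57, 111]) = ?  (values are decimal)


Codes (decimal): 122 57 111
Per-code ASCII lookup:
  122  (range 97-122: lowercase, 122 - 97 = 25) → 'z'
  57  (range 48-57: digits, 57 - 48 = 9) → '9'
  111  (range 97-122: lowercase, 111 - 97 = 14) → 'o'
= 'z9o'


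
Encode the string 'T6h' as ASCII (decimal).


String: 'T6h'  (3 characters)
Per-character ASCII lookup:
  'T': uppercase starts at 65: 'T' = 65 + 19 = 84
  '6': digits start at 48: '6' = 48 + 6 = 54
  'h': lowercase starts at 97: 'h' = 97 + 7 = 104
= 84 54 104


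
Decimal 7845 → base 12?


Divide by 12 repeatedly:
7845 ÷ 12 = 653 remainder 9
653 ÷ 12 = 54 remainder 5
54 ÷ 12 = 4 remainder 6
4 ÷ 12 = 0 remainder 4
Reading remainders bottom-up:
= 4659
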